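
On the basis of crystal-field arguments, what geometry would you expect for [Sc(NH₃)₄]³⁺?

Ammonia is neutral; balancing the +3 overall charge requires Sc(III).
Scandium is a group-3 element; Sc(III) is therefore d⁰.
With 4 monodentate ligands the coordination number is 4.
A d⁰ ion has no crystal-field stabilisation preference between square planar and tetrahedral, so four ligands adopt the sterically favoured tetrahedral geometry.

tetrahedral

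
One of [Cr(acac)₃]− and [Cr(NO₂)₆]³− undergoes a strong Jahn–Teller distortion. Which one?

[Cr(acac)₃]−

[Cr(acac)₃]−: Each acetylacetonate is −1; balancing the −1 overall charge requires Cr(II). Chromium is a group-6 element; Cr(II) is therefore d⁴. Acetylacetonate is a weak-field ligand for a first-row metal, so the complex is high-spin. The t₂g³e_g¹ (high-spin) configuration has an unevenly filled e_g set; the Jahn–Teller theorem predicts a tetragonal distortion (typically axial elongation) to lift the degeneracy.
[Cr(NO₂)₆]³−: Summing ligand charges against the −3 overall charge gives an oxidation state of +3 for chromium. Cr sits in group 6, so the d-electron count is 6 − 3 = 3. The d³ configuration leaves the e_g set evenly filled (or empty) — no strong Jahn–Teller driving force.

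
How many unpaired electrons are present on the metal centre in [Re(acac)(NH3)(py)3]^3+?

3

Summing ligand charges against the +3 overall charge gives an oxidation state of +4 for rhenium.
Group 7 minus oxidation state 4 gives a d³ configuration.
Counting donor atoms: 1×acetylacetonate (bidentate) → 2 donors; 1×ammonia (monodentate) → 1 donor; 3×pyridine (monodentate) → 3 donors. Coordination number = 6.
In an octahedral field the d³ configuration is t₂g³e_g⁰ (only one arrangement possible), giving 3 unpaired electrons.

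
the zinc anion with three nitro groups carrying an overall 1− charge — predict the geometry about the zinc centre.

trigonal planar

Ligand charges: each nitro (N-bound nitrite) is −1. With an overall charge of −1 the zinc centre must be in the +2 oxidation state.
Group 12 minus oxidation state 2 gives a d¹⁰ configuration.
With 3 monodentate ligands the coordination number is 3.
Three ligands around a d¹⁰ centre minimise repulsion in a trigonal-planar arrangement.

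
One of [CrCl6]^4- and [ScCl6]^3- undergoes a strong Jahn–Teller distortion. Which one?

[CrCl6]^4-

[CrCl6]^4-: Ligand charges: each chloride is −1. With an overall charge of −4 the chromium centre must be in the +2 oxidation state. Group 6 minus oxidation state 2 gives a d⁴ configuration. Chloride is a weak-field ligand for a first-row metal, so the complex is high-spin. The t₂g³e_g¹ (high-spin) configuration has an unevenly filled e_g set; the Jahn–Teller theorem predicts a tetragonal distortion (typically axial elongation) to lift the degeneracy.
[ScCl6]^3-: Each chloride is −1; balancing the −3 overall charge requires Sc(III). Scandium is a group-3 element; Sc(III) is therefore d⁰. The d⁰ configuration leaves the e_g set evenly filled (or empty) — no strong Jahn–Teller driving force.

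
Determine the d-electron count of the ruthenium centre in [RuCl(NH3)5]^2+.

d5

Ligand charges: each chloride is −1; ammonia is neutral. With an overall charge of +2 the ruthenium centre must be in the +3 oxidation state.
Group 8 minus oxidation state 3 gives a d⁵ configuration.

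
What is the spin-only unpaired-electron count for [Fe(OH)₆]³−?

5

Ligand charges: each hydroxide is −1. With an overall charge of −3 the iron centre must be in the +3 oxidation state.
Fe sits in group 8, so the d-electron count is 8 − 3 = 5.
The spin state decides the count: Hydroxide is a weak-field ligand for a first-row metal, so the complex is high-spin.
An octahedral high-spin d⁵ ion is t₂g³e_g², giving 5 unpaired electrons.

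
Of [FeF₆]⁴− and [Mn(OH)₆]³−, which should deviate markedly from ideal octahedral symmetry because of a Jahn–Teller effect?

[Mn(OH)₆]³−

[FeF₆]⁴−: Ligand charges: each fluoride is −1. With an overall charge of −4 the iron centre must be in the +2 oxidation state. Group 8 minus oxidation state 2 gives a d⁶ configuration. Fluoride is a weak-field ligand for a first-row metal, so the complex is high-spin. The d⁶ configuration leaves the e_g set evenly filled (or empty) — no strong Jahn–Teller driving force.
[Mn(OH)₆]³−: Each hydroxide is −1; balancing the −3 overall charge requires Mn(III). Group 7 minus oxidation state 3 gives a d⁴ configuration. Hydroxide is a weak-field ligand for a first-row metal, so the complex is high-spin. The t₂g³e_g¹ (high-spin) configuration has an unevenly filled e_g set; the Jahn–Teller theorem predicts a tetragonal distortion (typically axial elongation) to lift the degeneracy.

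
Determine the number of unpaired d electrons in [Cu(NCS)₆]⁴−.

1

Summing ligand charges against the −4 overall charge gives an oxidation state of +2 for copper.
Cu sits in group 11, so the d-electron count is 11 − 2 = 9.
In an octahedral field the d⁹ configuration is t₂g⁶e_g³ (only one arrangement possible), giving 1 unpaired electron.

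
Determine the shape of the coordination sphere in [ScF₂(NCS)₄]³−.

Summing ligand charges against the −3 overall charge gives an oxidation state of +3 for scandium.
Group 3 minus oxidation state 3 gives a d⁰ configuration.
With 6 monodentate ligands the coordination number is 6.
Six donors around a single metal centre give an octahedral coordination sphere.

octahedral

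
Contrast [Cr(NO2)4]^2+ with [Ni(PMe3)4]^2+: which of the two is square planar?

[Ni(PMe3)4]^2+

For [Cr(NO2)4]^2+: Ligand charges: each nitro (N-bound nitrite) is −1. With an overall charge of +2 the chromium centre must be in the +6 oxidation state. Cr sits in group 6, so the d-electron count is 6 − 6 = 0. A d⁰ ion has no crystal-field stabilisation preference between square planar and tetrahedral, so four ligands adopt the sterically favoured tetrahedral geometry. → tetrahedral.
For [Ni(PMe3)4]^2+: Trimethylphosphine is neutral; balancing the +2 overall charge requires Ni(II). Nickel is a group-10 element; Ni(II) is therefore d⁸. Trimethylphosphine is a strong-field ligand (high in the spectrochemical series). A 3d d⁸ ion with strong-field ligands gains enough CFSE to favour square planar over tetrahedral. → square planar.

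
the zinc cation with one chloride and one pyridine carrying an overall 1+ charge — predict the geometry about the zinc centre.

linear

Ligand charges: each chloride is −1; pyridine is neutral. With an overall charge of +1 the zinc centre must be in the +2 oxidation state.
Zn sits in group 12, so the d-electron count is 12 − 2 = 10.
Coordination number: 2.
A d¹⁰ ion with only two ligands adopts a linear arrangement (sp hybridisation; no CFSE preference).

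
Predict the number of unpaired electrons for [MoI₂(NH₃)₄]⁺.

Ligand charges: each iodide is −1; ammonia is neutral. With an overall charge of +1 the molybdenum centre must be in the +3 oxidation state.
Molybdenum is a group-6 element; Mo(III) is therefore d³.
In an octahedral field the d³ configuration is t₂g³e_g⁰ (only one arrangement possible), giving 3 unpaired electrons.

3 unpaired electrons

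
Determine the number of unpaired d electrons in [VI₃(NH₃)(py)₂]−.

Summing ligand charges against the −1 overall charge gives an oxidation state of +2 for vanadium.
Group 5 minus oxidation state 2 gives a d³ configuration.
In an octahedral field the d³ configuration is t₂g³e_g⁰ (only one arrangement possible), giving 3 unpaired electrons.

3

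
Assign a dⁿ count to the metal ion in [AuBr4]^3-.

d¹⁰

Each bromide is −1; balancing the −3 overall charge requires Au(I).
Gold is a group-11 element; Au(I) is therefore d¹⁰.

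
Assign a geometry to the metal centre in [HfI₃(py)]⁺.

Summing ligand charges against the +1 overall charge gives an oxidation state of +4 for hafnium.
Group 4 minus oxidation state 4 gives a d⁰ configuration.
With 4 monodentate ligands the coordination number is 4.
A d⁰ ion has no crystal-field stabilisation preference between square planar and tetrahedral, so four ligands adopt the sterically favoured tetrahedral geometry.

tetrahedral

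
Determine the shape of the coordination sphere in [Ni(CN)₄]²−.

Ligand charges: each cyanide is −1. With an overall charge of −2 the nickel centre must be in the +2 oxidation state.
Ni sits in group 10, so the d-electron count is 10 − 2 = 8.
Coordination number: 4.
Cyanide is a strong-field ligand (high in the spectrochemical series).
A 3d d⁸ ion with strong-field ligands gains enough CFSE to favour square planar over tetrahedral.

square planar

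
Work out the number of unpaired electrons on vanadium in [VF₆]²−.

1

Summing ligand charges against the −2 overall charge gives an oxidation state of +4 for vanadium.
Vanadium is a group-5 element; V(IV) is therefore d¹.
In an octahedral field the d¹ configuration is t₂g¹e_g⁰ (only one arrangement possible), giving 1 unpaired electron.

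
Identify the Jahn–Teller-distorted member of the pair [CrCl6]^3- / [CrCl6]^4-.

[CrCl6]^4-

[CrCl6]^3-: Each chloride is −1; balancing the −3 overall charge requires Cr(III). Group 6 minus oxidation state 3 gives a d³ configuration. The d³ configuration leaves the e_g set evenly filled (or empty) — no strong Jahn–Teller driving force.
[CrCl6]^4-: Each chloride is −1; balancing the −4 overall charge requires Cr(II). Chromium is a group-6 element; Cr(II) is therefore d⁴. Chloride is a weak-field ligand for a first-row metal, so the complex is high-spin. The t₂g³e_g¹ (high-spin) configuration has an unevenly filled e_g set; the Jahn–Teller theorem predicts a tetragonal distortion (typically axial elongation) to lift the degeneracy.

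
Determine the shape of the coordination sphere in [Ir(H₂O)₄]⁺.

square planar

Ligand charges: water is neutral. With an overall charge of +1 the iridium centre must be in the +1 oxidation state.
Iridium is a group-9 element; Ir(I) is therefore d⁸.
With 4 monodentate ligands the coordination number is 4.
A 5d d⁸ ion has a large crystal-field splitting; square planar leaves the high-energy d_{x²−y²} orbital empty and maximises CFSE.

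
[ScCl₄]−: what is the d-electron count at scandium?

Ligand charges: each chloride is −1. With an overall charge of −1 the scandium centre must be in the +3 oxidation state.
Scandium is a group-3 element; Sc(III) is therefore d⁰.

d0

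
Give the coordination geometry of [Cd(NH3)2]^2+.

Ammonia is neutral; balancing the +2 overall charge requires Cd(II).
Group 12 minus oxidation state 2 gives a d¹⁰ configuration.
With 2 monodentate ligands the coordination number is 2.
A d¹⁰ ion with only two ligands adopts a linear arrangement (sp hybridisation; no CFSE preference).

linear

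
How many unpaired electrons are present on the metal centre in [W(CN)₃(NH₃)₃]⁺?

2 unpaired electrons

Summing ligand charges against the +1 overall charge gives an oxidation state of +4 for tungsten.
Group 6 minus oxidation state 4 gives a d² configuration.
In an octahedral field the d² configuration is t₂g²e_g⁰ (only one arrangement possible), giving 2 unpaired electrons.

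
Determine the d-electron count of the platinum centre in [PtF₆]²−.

Ligand charges: each fluoride is −1. With an overall charge of −2 the platinum centre must be in the +4 oxidation state.
Group 10 minus oxidation state 4 gives a d⁶ configuration.

d⁶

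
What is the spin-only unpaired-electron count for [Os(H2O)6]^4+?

Ligand charges: water is neutral. With an overall charge of +4 the osmium centre must be in the +4 oxidation state.
Os sits in group 8, so the d-electron count is 8 − 4 = 4.
The spin state decides the count: a 5d ion has a large Δₒ and is invariably low-spin.
An octahedral low-spin d⁴ ion is t₂g⁴e_g⁰, giving 2 unpaired electrons.

2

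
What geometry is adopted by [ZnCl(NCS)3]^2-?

Ligand charges: each chloride is −1; each isothiocyanate is −1. With an overall charge of −2 the zinc centre must be in the +2 oxidation state.
Group 12 minus oxidation state 2 gives a d¹⁰ configuration.
Coordination number: 4.
A d¹⁰ ion has no crystal-field stabilisation preference between square planar and tetrahedral, so four ligands adopt the sterically favoured tetrahedral geometry.

tetrahedral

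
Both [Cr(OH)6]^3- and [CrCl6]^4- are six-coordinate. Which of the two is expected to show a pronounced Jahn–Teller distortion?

[CrCl6]^4-

[Cr(OH)6]^3-: Each hydroxide is −1; balancing the −3 overall charge requires Cr(III). Chromium is a group-6 element; Cr(III) is therefore d³. The d³ configuration leaves the e_g set evenly filled (or empty) — no strong Jahn–Teller driving force.
[CrCl6]^4-: Summing ligand charges against the −4 overall charge gives an oxidation state of +2 for chromium. Chromium is a group-6 element; Cr(II) is therefore d⁴. Chloride is a weak-field ligand for a first-row metal, so the complex is high-spin. The t₂g³e_g¹ (high-spin) configuration has an unevenly filled e_g set; the Jahn–Teller theorem predicts a tetragonal distortion (typically axial elongation) to lift the degeneracy.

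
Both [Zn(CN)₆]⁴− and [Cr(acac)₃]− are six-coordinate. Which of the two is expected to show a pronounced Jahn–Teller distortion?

[Cr(acac)₃]−

[Zn(CN)₆]⁴−: Each cyanide is −1; balancing the −4 overall charge requires Zn(II). Zinc is a group-12 element; Zn(II) is therefore d¹⁰. The d¹⁰ configuration leaves the e_g set evenly filled (or empty) — no strong Jahn–Teller driving force.
[Cr(acac)₃]−: Summing ligand charges against the −1 overall charge gives an oxidation state of +2 for chromium. Cr sits in group 6, so the d-electron count is 6 − 2 = 4. Acetylacetonate is a weak-field ligand for a first-row metal, so the complex is high-spin. The t₂g³e_g¹ (high-spin) configuration has an unevenly filled e_g set; the Jahn–Teller theorem predicts a tetragonal distortion (typically axial elongation) to lift the degeneracy.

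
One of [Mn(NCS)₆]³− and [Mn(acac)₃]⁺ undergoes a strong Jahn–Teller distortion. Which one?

[Mn(NCS)₆]³−

[Mn(NCS)₆]³−: Each isothiocyanate is −1; balancing the −3 overall charge requires Mn(III). Manganese is a group-7 element; Mn(III) is therefore d⁴. Isothiocyanate is a weak-field ligand for a first-row metal, so the complex is high-spin. The t₂g³e_g¹ (high-spin) configuration has an unevenly filled e_g set; the Jahn–Teller theorem predicts a tetragonal distortion (typically axial elongation) to lift the degeneracy.
[Mn(acac)₃]⁺: Each acetylacetonate is −1; balancing the +1 overall charge requires Mn(IV). Manganese is a group-7 element; Mn(IV) is therefore d³. The d³ configuration leaves the e_g set evenly filled (or empty) — no strong Jahn–Teller driving force.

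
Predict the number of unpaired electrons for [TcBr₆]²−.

3 unpaired electrons

Each bromide is −1; balancing the −2 overall charge requires Tc(IV).
Tc sits in group 7, so the d-electron count is 7 − 4 = 3.
In an octahedral field the d³ configuration is t₂g³e_g⁰ (only one arrangement possible), giving 3 unpaired electrons.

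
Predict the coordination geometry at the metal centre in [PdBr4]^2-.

square planar

Ligand charges: each bromide is −1. With an overall charge of −2 the palladium centre must be in the +2 oxidation state.
Palladium is a group-10 element; Pd(II) is therefore d⁸.
With 4 monodentate ligands the coordination number is 4.
A 4d d⁸ ion has a large crystal-field splitting; square planar leaves the high-energy d_{x²−y²} orbital empty and maximises CFSE.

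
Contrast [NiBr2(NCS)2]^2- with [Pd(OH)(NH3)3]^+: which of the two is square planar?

[Pd(OH)(NH3)3]^+

For [NiBr2(NCS)2]^2-: Summing ligand charges against the −2 overall charge gives an oxidation state of +2 for nickel. Ni sits in group 10, so the d-electron count is 10 − 2 = 8. Bromide and isothiocyanate are weak-field ligands. With weak-field ligands the CFSE gain from square planar is small, so a 3d d⁸ ion takes the sterically preferred tetrahedral geometry. → tetrahedral.
For [Pd(OH)(NH3)3]^+: Each hydroxide is −1; ammonia is neutral; balancing the +1 overall charge requires Pd(II). Group 10 minus oxidation state 2 gives a d⁸ configuration. A 4d d⁸ ion has a large crystal-field splitting; square planar leaves the high-energy d_{x²−y²} orbital empty and maximises CFSE. → square planar.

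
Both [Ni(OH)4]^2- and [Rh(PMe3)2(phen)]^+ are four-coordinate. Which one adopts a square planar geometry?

[Rh(PMe3)2(phen)]^+

For [Ni(OH)4]^2-: Ligand charges: each hydroxide is −1. With an overall charge of −2 the nickel centre must be in the +2 oxidation state. Nickel is a group-10 element; Ni(II) is therefore d⁸. Hydroxide is a weak-field ligand. With weak-field ligands the CFSE gain from square planar is small, so a 3d d⁸ ion takes the sterically preferred tetrahedral geometry. → tetrahedral.
For [Rh(PMe3)2(phen)]^+: Trimethylphosphine is neutral; 1,10-phenanthroline is neutral; balancing the +1 overall charge requires Rh(I). Rhodium is a group-9 element; Rh(I) is therefore d⁸. A 4d d⁸ ion has a large crystal-field splitting; square planar leaves the high-energy d_{x²−y²} orbital empty and maximises CFSE. → square planar.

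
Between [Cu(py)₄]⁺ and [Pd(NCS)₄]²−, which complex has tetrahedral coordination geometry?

[Cu(py)₄]⁺

For [Cu(py)₄]⁺: Summing ligand charges against the +1 overall charge gives an oxidation state of +1 for copper. Cu sits in group 11, so the d-electron count is 11 − 1 = 10. A d¹⁰ ion has no crystal-field stabilisation preference between square planar and tetrahedral, so four ligands adopt the sterically favoured tetrahedral geometry. → tetrahedral.
For [Pd(NCS)₄]²−: Summing ligand charges against the −2 overall charge gives an oxidation state of +2 for palladium. Group 10 minus oxidation state 2 gives a d⁸ configuration. A 4d d⁸ ion has a large crystal-field splitting; square planar leaves the high-energy d_{x²−y²} orbital empty and maximises CFSE. → square planar.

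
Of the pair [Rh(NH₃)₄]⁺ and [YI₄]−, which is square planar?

[Rh(NH₃)₄]⁺

For [Rh(NH₃)₄]⁺: Ligand charges: ammonia is neutral. With an overall charge of +1 the rhodium centre must be in the +1 oxidation state. Rhodium is a group-9 element; Rh(I) is therefore d⁸. A 4d d⁸ ion has a large crystal-field splitting; square planar leaves the high-energy d_{x²−y²} orbital empty and maximises CFSE. → square planar.
For [YI₄]−: Summing ligand charges against the −1 overall charge gives an oxidation state of +3 for yttrium. Y sits in group 3, so the d-electron count is 3 − 3 = 0. A d⁰ ion has no crystal-field stabilisation preference between square planar and tetrahedral, so four ligands adopt the sterically favoured tetrahedral geometry. → tetrahedral.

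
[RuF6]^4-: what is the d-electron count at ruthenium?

d6

Summing ligand charges against the −4 overall charge gives an oxidation state of +2 for ruthenium.
Group 8 minus oxidation state 2 gives a d⁶ configuration.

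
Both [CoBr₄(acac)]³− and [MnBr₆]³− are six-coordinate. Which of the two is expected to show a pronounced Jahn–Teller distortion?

[CoBr₄(acac)]³−: Ligand charges: each bromide is −1; each acetylacetonate is −1. With an overall charge of −3 the cobalt centre must be in the +2 oxidation state. Group 9 minus oxidation state 2 gives a d⁷ configuration. Acetylacetonate and bromide are weak-field ligands for a first-row metal, so the complex is high-spin. The d⁷ configuration leaves the e_g set evenly filled (or empty) — no strong Jahn–Teller driving force.
[MnBr₆]³−: Summing ligand charges against the −3 overall charge gives an oxidation state of +3 for manganese. Mn sits in group 7, so the d-electron count is 7 − 3 = 4. Bromide is a weak-field ligand for a first-row metal, so the complex is high-spin. The t₂g³e_g¹ (high-spin) configuration has an unevenly filled e_g set; the Jahn–Teller theorem predicts a tetragonal distortion (typically axial elongation) to lift the degeneracy.

[MnBr₆]³−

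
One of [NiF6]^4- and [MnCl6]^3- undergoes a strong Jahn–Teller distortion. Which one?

[MnCl6]^3-

[NiF6]^4-: Ligand charges: each fluoride is −1. With an overall charge of −4 the nickel centre must be in the +2 oxidation state. Nickel is a group-10 element; Ni(II) is therefore d⁸. The d⁸ configuration leaves the e_g set evenly filled (or empty) — no strong Jahn–Teller driving force.
[MnCl6]^3-: Each chloride is −1; balancing the −3 overall charge requires Mn(III). Mn sits in group 7, so the d-electron count is 7 − 3 = 4. Chloride is a weak-field ligand for a first-row metal, so the complex is high-spin. The t₂g³e_g¹ (high-spin) configuration has an unevenly filled e_g set; the Jahn–Teller theorem predicts a tetragonal distortion (typically axial elongation) to lift the degeneracy.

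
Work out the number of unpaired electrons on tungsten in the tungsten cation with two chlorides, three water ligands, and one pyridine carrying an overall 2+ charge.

Each chloride is −1; water is neutral; pyridine is neutral; balancing the +2 overall charge requires W(IV).
Group 6 minus oxidation state 4 gives a d² configuration.
In an octahedral field the d² configuration is t₂g²e_g⁰ (only one arrangement possible), giving 2 unpaired electrons.

2 unpaired electrons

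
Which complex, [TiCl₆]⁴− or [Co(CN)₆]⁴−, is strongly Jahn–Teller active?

[Co(CN)₆]⁴−

[TiCl₆]⁴−: Each chloride is −1; balancing the −4 overall charge requires Ti(II). Ti sits in group 4, so the d-electron count is 4 − 2 = 2. The d² configuration leaves the e_g set evenly filled (or empty) — no strong Jahn–Teller driving force.
[Co(CN)₆]⁴−: Each cyanide is −1; balancing the −4 overall charge requires Co(II). Group 9 minus oxidation state 2 gives a d⁷ configuration. Cyanide is a strong-field ligand (high in the spectrochemical series) for a first-row metal, so the complex is low-spin. The t₂g⁶e_g¹ (low-spin) configuration has an unevenly filled e_g set; the Jahn–Teller theorem predicts a tetragonal distortion (typically axial elongation) to lift the degeneracy.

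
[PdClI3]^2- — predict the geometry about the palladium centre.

square planar

Each chloride is −1; each iodide is −1; balancing the −2 overall charge requires Pd(II).
Palladium is a group-10 element; Pd(II) is therefore d⁸.
With 4 monodentate ligands the coordination number is 4.
A 4d d⁸ ion has a large crystal-field splitting; square planar leaves the high-energy d_{x²−y²} orbital empty and maximises CFSE.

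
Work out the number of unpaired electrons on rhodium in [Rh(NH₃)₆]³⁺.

0 unpaired electrons

Ammonia is neutral; balancing the +3 overall charge requires Rh(III).
Rh sits in group 9, so the d-electron count is 9 − 3 = 6.
The spin state decides the count: a 4d ion has a large Δₒ and is invariably low-spin.
An octahedral low-spin d⁶ ion is t₂g⁶e_g⁰, giving 0 unpaired electrons.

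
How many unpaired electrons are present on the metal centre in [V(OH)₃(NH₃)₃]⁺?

1

Each hydroxide is −1; ammonia is neutral; balancing the +1 overall charge requires V(IV).
V sits in group 5, so the d-electron count is 5 − 4 = 1.
In an octahedral field the d¹ configuration is t₂g¹e_g⁰ (only one arrangement possible), giving 1 unpaired electron.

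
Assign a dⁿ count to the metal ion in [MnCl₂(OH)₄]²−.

d³

Summing ligand charges against the −2 overall charge gives an oxidation state of +4 for manganese.
Manganese is a group-7 element; Mn(IV) is therefore d³.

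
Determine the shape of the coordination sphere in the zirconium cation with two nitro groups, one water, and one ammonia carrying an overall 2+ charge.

tetrahedral

Each nitro (N-bound nitrite) is −1; water is neutral; ammonia is neutral; balancing the +2 overall charge requires Zr(IV).
Zirconium is a group-4 element; Zr(IV) is therefore d⁰.
With 4 monodentate ligands the coordination number is 4.
A d⁰ ion has no crystal-field stabilisation preference between square planar and tetrahedral, so four ligands adopt the sterically favoured tetrahedral geometry.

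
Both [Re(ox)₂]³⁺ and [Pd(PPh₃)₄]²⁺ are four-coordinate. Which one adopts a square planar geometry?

[Pd(PPh₃)₄]²⁺

For [Re(ox)₂]³⁺: Summing ligand charges against the +3 overall charge gives an oxidation state of +7 for rhenium. Re sits in group 7, so the d-electron count is 7 − 7 = 0. A d⁰ ion has no crystal-field stabilisation preference between square planar and tetrahedral, so four ligands adopt the sterically favoured tetrahedral geometry. → tetrahedral.
For [Pd(PPh₃)₄]²⁺: Summing ligand charges against the +2 overall charge gives an oxidation state of +2 for palladium. Group 10 minus oxidation state 2 gives a d⁸ configuration. A 4d d⁸ ion has a large crystal-field splitting; square planar leaves the high-energy d_{x²−y²} orbital empty and maximises CFSE. → square planar.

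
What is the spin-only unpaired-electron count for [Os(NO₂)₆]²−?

Each nitro (N-bound nitrite) is −1; balancing the −2 overall charge requires Os(IV).
Os sits in group 8, so the d-electron count is 8 − 4 = 4.
The spin state decides the count: a 5d ion has a large Δₒ and is invariably low-spin.
An octahedral low-spin d⁴ ion is t₂g⁴e_g⁰, giving 2 unpaired electrons.

2 unpaired electrons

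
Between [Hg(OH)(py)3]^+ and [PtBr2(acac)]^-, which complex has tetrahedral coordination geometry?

[Hg(OH)(py)3]^+

For [Hg(OH)(py)3]^+: Ligand charges: each hydroxide is −1; pyridine is neutral. With an overall charge of +1 the mercury centre must be in the +2 oxidation state. Mercury is a group-12 element; Hg(II) is therefore d¹⁰. A d¹⁰ ion has no crystal-field stabilisation preference between square planar and tetrahedral, so four ligands adopt the sterically favoured tetrahedral geometry. → tetrahedral.
For [PtBr2(acac)]^-: Summing ligand charges against the −1 overall charge gives an oxidation state of +2 for platinum. Pt sits in group 10, so the d-electron count is 10 − 2 = 8. A 5d d⁸ ion has a large crystal-field splitting; square planar leaves the high-energy d_{x²−y²} orbital empty and maximises CFSE. → square planar.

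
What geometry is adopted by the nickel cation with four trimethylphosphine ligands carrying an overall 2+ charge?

square planar

Trimethylphosphine is neutral; balancing the +2 overall charge requires Ni(II).
Nickel is a group-10 element; Ni(II) is therefore d⁸.
With 4 monodentate ligands the coordination number is 4.
Trimethylphosphine is a strong-field ligand (high in the spectrochemical series).
A 3d d⁸ ion with strong-field ligands gains enough CFSE to favour square planar over tetrahedral.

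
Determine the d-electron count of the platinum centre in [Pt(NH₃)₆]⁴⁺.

d6

Summing ligand charges against the +4 overall charge gives an oxidation state of +4 for platinum.
Group 10 minus oxidation state 4 gives a d⁶ configuration.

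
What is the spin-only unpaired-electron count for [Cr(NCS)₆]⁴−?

Ligand charges: each isothiocyanate is −1. With an overall charge of −4 the chromium centre must be in the +2 oxidation state.
Group 6 minus oxidation state 2 gives a d⁴ configuration.
The spin state decides the count: Isothiocyanate is a weak-field ligand for a first-row metal, so the complex is high-spin.
An octahedral high-spin d⁴ ion is t₂g³e_g¹, giving 4 unpaired electrons.

4 unpaired electrons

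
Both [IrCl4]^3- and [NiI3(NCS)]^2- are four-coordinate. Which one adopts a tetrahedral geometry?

[NiI3(NCS)]^2-

For [IrCl4]^3-: Each chloride is −1; balancing the −3 overall charge requires Ir(I). Group 9 minus oxidation state 1 gives a d⁸ configuration. A 5d d⁸ ion has a large crystal-field splitting; square planar leaves the high-energy d_{x²−y²} orbital empty and maximises CFSE. → square planar.
For [NiI3(NCS)]^2-: Summing ligand charges against the −2 overall charge gives an oxidation state of +2 for nickel. Ni sits in group 10, so the d-electron count is 10 − 2 = 8. Iodide and isothiocyanate are weak-field ligands. With weak-field ligands the CFSE gain from square planar is small, so a 3d d⁸ ion takes the sterically preferred tetrahedral geometry. → tetrahedral.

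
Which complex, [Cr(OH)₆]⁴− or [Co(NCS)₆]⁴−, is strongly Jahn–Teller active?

[Cr(OH)₆]⁴−

[Cr(OH)₆]⁴−: Ligand charges: each hydroxide is −1. With an overall charge of −4 the chromium centre must be in the +2 oxidation state. Group 6 minus oxidation state 2 gives a d⁴ configuration. Hydroxide is a weak-field ligand for a first-row metal, so the complex is high-spin. The t₂g³e_g¹ (high-spin) configuration has an unevenly filled e_g set; the Jahn–Teller theorem predicts a tetragonal distortion (typically axial elongation) to lift the degeneracy.
[Co(NCS)₆]⁴−: Summing ligand charges against the −4 overall charge gives an oxidation state of +2 for cobalt. Group 9 minus oxidation state 2 gives a d⁷ configuration. Isothiocyanate is a weak-field ligand for a first-row metal, so the complex is high-spin. The d⁷ configuration leaves the e_g set evenly filled (or empty) — no strong Jahn–Teller driving force.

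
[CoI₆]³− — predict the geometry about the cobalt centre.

Summing ligand charges against the −3 overall charge gives an oxidation state of +3 for cobalt.
Co sits in group 9, so the d-electron count is 9 − 3 = 6.
With 6 monodentate ligands the coordination number is 6.
Six donors around a single metal centre give an octahedral coordination sphere.

octahedral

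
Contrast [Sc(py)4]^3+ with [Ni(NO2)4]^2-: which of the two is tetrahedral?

For [Sc(py)4]^3+: Pyridine is neutral; balancing the +3 overall charge requires Sc(III). Scandium is a group-3 element; Sc(III) is therefore d⁰. A d⁰ ion has no crystal-field stabilisation preference between square planar and tetrahedral, so four ligands adopt the sterically favoured tetrahedral geometry. → tetrahedral.
For [Ni(NO2)4]^2-: Ligand charges: each nitro (N-bound nitrite) is −1. With an overall charge of −2 the nickel centre must be in the +2 oxidation state. Ni sits in group 10, so the d-electron count is 10 − 2 = 8. Nitro (N-bound nitrite) is a strong-field ligand (high in the spectrochemical series). A 3d d⁸ ion with strong-field ligands gains enough CFSE to favour square planar over tetrahedral. → square planar.

[Sc(py)4]^3+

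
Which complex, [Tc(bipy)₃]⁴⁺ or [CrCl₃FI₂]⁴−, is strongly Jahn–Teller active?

[CrCl₃FI₂]⁴−

[Tc(bipy)₃]⁴⁺: Ligand charges: 2,2′-bipyridine is neutral. With an overall charge of +4 the technetium centre must be in the +4 oxidation state. Tc sits in group 7, so the d-electron count is 7 − 4 = 3. The d³ configuration leaves the e_g set evenly filled (or empty) — no strong Jahn–Teller driving force.
[CrCl₃FI₂]⁴−: Summing ligand charges against the −4 overall charge gives an oxidation state of +2 for chromium. Chromium is a group-6 element; Cr(II) is therefore d⁴. Chloride, fluoride, and iodide are weak-field ligands for a first-row metal, so the complex is high-spin. The t₂g³e_g¹ (high-spin) configuration has an unevenly filled e_g set; the Jahn–Teller theorem predicts a tetragonal distortion (typically axial elongation) to lift the degeneracy.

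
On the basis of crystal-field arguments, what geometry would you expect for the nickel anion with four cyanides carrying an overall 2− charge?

Summing ligand charges against the −2 overall charge gives an oxidation state of +2 for nickel.
Nickel is a group-10 element; Ni(II) is therefore d⁸.
With 4 monodentate ligands the coordination number is 4.
Cyanide is a strong-field ligand (high in the spectrochemical series).
A 3d d⁸ ion with strong-field ligands gains enough CFSE to favour square planar over tetrahedral.

square planar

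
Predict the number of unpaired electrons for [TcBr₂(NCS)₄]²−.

Summing ligand charges against the −2 overall charge gives an oxidation state of +4 for technetium.
Tc sits in group 7, so the d-electron count is 7 − 4 = 3.
In an octahedral field the d³ configuration is t₂g³e_g⁰ (only one arrangement possible), giving 3 unpaired electrons.

3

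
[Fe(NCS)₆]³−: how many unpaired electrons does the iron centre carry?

Each isothiocyanate is −1; balancing the −3 overall charge requires Fe(III).
Group 8 minus oxidation state 3 gives a d⁵ configuration.
The spin state decides the count: Isothiocyanate is a weak-field ligand for a first-row metal, so the complex is high-spin.
An octahedral high-spin d⁵ ion is t₂g³e_g², giving 5 unpaired electrons.

5 unpaired electrons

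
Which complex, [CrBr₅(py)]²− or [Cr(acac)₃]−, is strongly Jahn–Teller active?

[Cr(acac)₃]−

[CrBr₅(py)]²−: Summing ligand charges against the −2 overall charge gives an oxidation state of +3 for chromium. Chromium is a group-6 element; Cr(III) is therefore d³. The d³ configuration leaves the e_g set evenly filled (or empty) — no strong Jahn–Teller driving force.
[Cr(acac)₃]−: Ligand charges: each acetylacetonate is −1. With an overall charge of −1 the chromium centre must be in the +2 oxidation state. Group 6 minus oxidation state 2 gives a d⁴ configuration. Acetylacetonate is a weak-field ligand for a first-row metal, so the complex is high-spin. The t₂g³e_g¹ (high-spin) configuration has an unevenly filled e_g set; the Jahn–Teller theorem predicts a tetragonal distortion (typically axial elongation) to lift the degeneracy.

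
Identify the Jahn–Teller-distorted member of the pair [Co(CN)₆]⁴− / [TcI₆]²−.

[Co(CN)₆]⁴−: Summing ligand charges against the −4 overall charge gives an oxidation state of +2 for cobalt. Cobalt is a group-9 element; Co(II) is therefore d⁷. Cyanide is a strong-field ligand (high in the spectrochemical series) for a first-row metal, so the complex is low-spin. The t₂g⁶e_g¹ (low-spin) configuration has an unevenly filled e_g set; the Jahn–Teller theorem predicts a tetragonal distortion (typically axial elongation) to lift the degeneracy.
[TcI₆]²−: Each iodide is −1; balancing the −2 overall charge requires Tc(IV). Technetium is a group-7 element; Tc(IV) is therefore d³. The d³ configuration leaves the e_g set evenly filled (or empty) — no strong Jahn–Teller driving force.

[Co(CN)₆]⁴−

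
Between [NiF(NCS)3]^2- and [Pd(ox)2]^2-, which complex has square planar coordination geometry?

[Pd(ox)2]^2-

For [NiF(NCS)3]^2-: Summing ligand charges against the −2 overall charge gives an oxidation state of +2 for nickel. Ni sits in group 10, so the d-electron count is 10 − 2 = 8. Fluoride and isothiocyanate are weak-field ligands. With weak-field ligands the CFSE gain from square planar is small, so a 3d d⁸ ion takes the sterically preferred tetrahedral geometry. → tetrahedral.
For [Pd(ox)2]^2-: Summing ligand charges against the −2 overall charge gives an oxidation state of +2 for palladium. Group 10 minus oxidation state 2 gives a d⁸ configuration. A 4d d⁸ ion has a large crystal-field splitting; square planar leaves the high-energy d_{x²−y²} orbital empty and maximises CFSE. → square planar.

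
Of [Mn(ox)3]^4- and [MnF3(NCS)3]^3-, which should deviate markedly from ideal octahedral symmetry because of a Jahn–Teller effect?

[Mn(ox)3]^4-: Summing ligand charges against the −4 overall charge gives an oxidation state of +2 for manganese. Mn sits in group 7, so the d-electron count is 7 − 2 = 5. Oxalate is a weak-field ligand for a first-row metal, so the complex is high-spin. The d⁵ configuration leaves the e_g set evenly filled (or empty) — no strong Jahn–Teller driving force.
[MnF3(NCS)3]^3-: Ligand charges: each fluoride is −1; each isothiocyanate is −1. With an overall charge of −3 the manganese centre must be in the +3 oxidation state. Manganese is a group-7 element; Mn(III) is therefore d⁴. Fluoride and isothiocyanate are weak-field ligands for a first-row metal, so the complex is high-spin. The t₂g³e_g¹ (high-spin) configuration has an unevenly filled e_g set; the Jahn–Teller theorem predicts a tetragonal distortion (typically axial elongation) to lift the degeneracy.

[MnF3(NCS)3]^3-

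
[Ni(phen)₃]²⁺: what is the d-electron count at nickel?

Ligand charges: 1,10-phenanthroline is neutral. With an overall charge of +2 the nickel centre must be in the +2 oxidation state.
Nickel is a group-10 element; Ni(II) is therefore d⁸.

d⁸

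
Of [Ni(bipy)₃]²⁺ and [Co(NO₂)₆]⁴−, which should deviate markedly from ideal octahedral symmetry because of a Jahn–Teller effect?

[Co(NO₂)₆]⁴−

[Ni(bipy)₃]²⁺: Summing ligand charges against the +2 overall charge gives an oxidation state of +2 for nickel. Ni sits in group 10, so the d-electron count is 10 − 2 = 8. The d⁸ configuration leaves the e_g set evenly filled (or empty) — no strong Jahn–Teller driving force.
[Co(NO₂)₆]⁴−: Each nitro (N-bound nitrite) is −1; balancing the −4 overall charge requires Co(II). Co sits in group 9, so the d-electron count is 9 − 2 = 7. Nitro (N-bound nitrite) is a strong-field ligand (high in the spectrochemical series) for a first-row metal, so the complex is low-spin. The t₂g⁶e_g¹ (low-spin) configuration has an unevenly filled e_g set; the Jahn–Teller theorem predicts a tetragonal distortion (typically axial elongation) to lift the degeneracy.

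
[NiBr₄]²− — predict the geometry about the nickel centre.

tetrahedral

Summing ligand charges against the −2 overall charge gives an oxidation state of +2 for nickel.
Nickel is a group-10 element; Ni(II) is therefore d⁸.
With 4 monodentate ligands the coordination number is 4.
Bromide is a weak-field ligand.
With weak-field ligands the CFSE gain from square planar is small, so a 3d d⁸ ion takes the sterically preferred tetrahedral geometry.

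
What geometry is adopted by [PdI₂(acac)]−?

square planar

Summing ligand charges against the −1 overall charge gives an oxidation state of +2 for palladium.
Palladium is a group-10 element; Pd(II) is therefore d⁸.
Counting donor atoms: 2×iodide (monodentate) → 2 donors; 1×acetylacetonate (bidentate) → 2 donors. Coordination number = 4.
A 4d d⁸ ion has a large crystal-field splitting; square planar leaves the high-energy d_{x²−y²} orbital empty and maximises CFSE.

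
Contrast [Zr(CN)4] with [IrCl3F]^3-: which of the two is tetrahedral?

For [Zr(CN)4]: Ligand charges: each cyanide is −1. With an overall charge of 0 the zirconium centre must be in the +4 oxidation state. Zirconium is a group-4 element; Zr(IV) is therefore d⁰. A d⁰ ion has no crystal-field stabilisation preference between square planar and tetrahedral, so four ligands adopt the sterically favoured tetrahedral geometry. → tetrahedral.
For [IrCl3F]^3-: Each chloride is −1; each fluoride is −1; balancing the −3 overall charge requires Ir(I). Group 9 minus oxidation state 1 gives a d⁸ configuration. A 5d d⁸ ion has a large crystal-field splitting; square planar leaves the high-energy d_{x²−y²} orbital empty and maximises CFSE. → square planar.

[Zr(CN)4]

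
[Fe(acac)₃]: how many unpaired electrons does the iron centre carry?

Each acetylacetonate is −1; balancing the 0 overall charge requires Fe(III).
Iron is a group-8 element; Fe(III) is therefore d⁵.
Counting donor atoms: 3×acetylacetonate (bidentate) → 6 donors. Coordination number = 6.
The spin state decides the count: Acetylacetonate is a weak-field ligand for a first-row metal, so the complex is high-spin.
An octahedral high-spin d⁵ ion is t₂g³e_g², giving 5 unpaired electrons.

5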